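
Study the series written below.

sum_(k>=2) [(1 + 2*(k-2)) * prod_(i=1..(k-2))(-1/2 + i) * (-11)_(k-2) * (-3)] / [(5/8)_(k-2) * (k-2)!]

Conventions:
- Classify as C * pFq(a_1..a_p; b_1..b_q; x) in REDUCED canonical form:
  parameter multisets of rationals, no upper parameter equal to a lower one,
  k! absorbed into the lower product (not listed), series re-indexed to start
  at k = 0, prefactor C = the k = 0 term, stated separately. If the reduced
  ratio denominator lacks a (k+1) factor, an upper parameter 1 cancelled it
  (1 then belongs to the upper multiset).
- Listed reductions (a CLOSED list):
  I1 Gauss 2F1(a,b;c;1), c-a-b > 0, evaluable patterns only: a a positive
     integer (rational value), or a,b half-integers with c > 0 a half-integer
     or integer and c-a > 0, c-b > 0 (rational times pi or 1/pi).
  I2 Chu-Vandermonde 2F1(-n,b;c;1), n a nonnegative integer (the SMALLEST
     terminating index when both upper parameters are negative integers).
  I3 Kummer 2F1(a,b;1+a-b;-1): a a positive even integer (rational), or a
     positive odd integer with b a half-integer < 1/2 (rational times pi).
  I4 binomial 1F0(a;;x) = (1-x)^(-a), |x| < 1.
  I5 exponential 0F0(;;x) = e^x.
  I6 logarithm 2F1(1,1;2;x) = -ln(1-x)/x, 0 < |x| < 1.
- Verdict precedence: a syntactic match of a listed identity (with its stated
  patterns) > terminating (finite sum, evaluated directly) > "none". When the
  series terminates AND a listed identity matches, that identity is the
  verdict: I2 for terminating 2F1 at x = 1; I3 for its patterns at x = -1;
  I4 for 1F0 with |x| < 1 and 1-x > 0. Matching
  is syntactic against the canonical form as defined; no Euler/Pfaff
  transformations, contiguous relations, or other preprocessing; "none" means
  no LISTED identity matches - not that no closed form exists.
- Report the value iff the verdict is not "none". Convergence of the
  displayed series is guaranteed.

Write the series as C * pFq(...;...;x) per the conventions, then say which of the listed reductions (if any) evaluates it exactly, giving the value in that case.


Structural cue: with t_0 = -3, the (2k+1) factor (prefactor -3) shifts (1/2)_k to (3/2)_k.
Consecutive-term ratio: r(k) = 1 * (k-11) (k+3/2) / [(k+5/8) (k+1)] - rational; roots negated = parameters, x = 1, C = -3.

Canonical form: C = -3 times 2F1 with upper {-11, 3/2}, lower {5/8}, x = 1. Verdict: Vandermonde's identity (I2) fires (terminating 2F1 at x = 1 with n = 11, b = 3/2, c = 5/8). Value: 1194207/79787207.


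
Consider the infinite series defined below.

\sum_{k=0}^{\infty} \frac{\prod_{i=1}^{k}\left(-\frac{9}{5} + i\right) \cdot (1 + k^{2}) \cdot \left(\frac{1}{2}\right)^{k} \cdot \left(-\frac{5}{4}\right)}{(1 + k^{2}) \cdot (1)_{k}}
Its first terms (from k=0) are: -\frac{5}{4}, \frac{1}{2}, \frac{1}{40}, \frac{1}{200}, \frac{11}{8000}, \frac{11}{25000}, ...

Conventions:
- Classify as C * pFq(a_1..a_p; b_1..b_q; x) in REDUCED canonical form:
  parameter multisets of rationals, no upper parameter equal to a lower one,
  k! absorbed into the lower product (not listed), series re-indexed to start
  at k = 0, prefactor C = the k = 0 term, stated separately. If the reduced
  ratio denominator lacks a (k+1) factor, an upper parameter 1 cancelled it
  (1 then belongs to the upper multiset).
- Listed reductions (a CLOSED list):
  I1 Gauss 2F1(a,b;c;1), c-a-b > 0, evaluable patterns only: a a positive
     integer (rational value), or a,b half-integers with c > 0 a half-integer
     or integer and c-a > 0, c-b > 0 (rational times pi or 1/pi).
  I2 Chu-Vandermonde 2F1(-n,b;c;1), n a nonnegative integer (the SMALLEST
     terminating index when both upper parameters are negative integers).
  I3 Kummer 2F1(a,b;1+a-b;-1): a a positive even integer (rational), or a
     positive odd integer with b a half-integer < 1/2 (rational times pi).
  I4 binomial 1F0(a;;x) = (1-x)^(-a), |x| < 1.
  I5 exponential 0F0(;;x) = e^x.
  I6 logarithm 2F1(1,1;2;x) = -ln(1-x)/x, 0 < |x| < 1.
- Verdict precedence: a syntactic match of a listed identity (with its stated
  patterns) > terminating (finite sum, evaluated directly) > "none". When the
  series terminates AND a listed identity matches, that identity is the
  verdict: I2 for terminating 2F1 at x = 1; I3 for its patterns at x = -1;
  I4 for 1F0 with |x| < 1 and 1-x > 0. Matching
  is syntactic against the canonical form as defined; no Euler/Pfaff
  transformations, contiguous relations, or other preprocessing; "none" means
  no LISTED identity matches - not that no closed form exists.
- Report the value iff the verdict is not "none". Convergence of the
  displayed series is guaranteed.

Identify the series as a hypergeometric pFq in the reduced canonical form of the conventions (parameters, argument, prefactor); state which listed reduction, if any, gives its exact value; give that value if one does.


x = \frac{1}{2} here; the reduced form reads 1F0, upper {-\frac{4}{5}}, lower {-}, C = -\frac{5}{4}. Verdict: binomial (I4) matches (the 1F0 binomial series: exponent 4/5, x = \frac{1}{2}). Sum: \left(-\frac{5}{4}\right) \cdot \left(\frac{1}{2}\right)^{\frac{4}{5}}.

Key step: x = \frac{1}{2} and (1)_k (prefactor -5/4) is k! itself.
Consecutive-term ratio: r(k) = \frac{1}{2} * (k-\frac{4}{5}) / [(k+1)] - poly over poly, x = \frac{1}{2} from leading terms; C = -\frac{5}{4} at k = 0.


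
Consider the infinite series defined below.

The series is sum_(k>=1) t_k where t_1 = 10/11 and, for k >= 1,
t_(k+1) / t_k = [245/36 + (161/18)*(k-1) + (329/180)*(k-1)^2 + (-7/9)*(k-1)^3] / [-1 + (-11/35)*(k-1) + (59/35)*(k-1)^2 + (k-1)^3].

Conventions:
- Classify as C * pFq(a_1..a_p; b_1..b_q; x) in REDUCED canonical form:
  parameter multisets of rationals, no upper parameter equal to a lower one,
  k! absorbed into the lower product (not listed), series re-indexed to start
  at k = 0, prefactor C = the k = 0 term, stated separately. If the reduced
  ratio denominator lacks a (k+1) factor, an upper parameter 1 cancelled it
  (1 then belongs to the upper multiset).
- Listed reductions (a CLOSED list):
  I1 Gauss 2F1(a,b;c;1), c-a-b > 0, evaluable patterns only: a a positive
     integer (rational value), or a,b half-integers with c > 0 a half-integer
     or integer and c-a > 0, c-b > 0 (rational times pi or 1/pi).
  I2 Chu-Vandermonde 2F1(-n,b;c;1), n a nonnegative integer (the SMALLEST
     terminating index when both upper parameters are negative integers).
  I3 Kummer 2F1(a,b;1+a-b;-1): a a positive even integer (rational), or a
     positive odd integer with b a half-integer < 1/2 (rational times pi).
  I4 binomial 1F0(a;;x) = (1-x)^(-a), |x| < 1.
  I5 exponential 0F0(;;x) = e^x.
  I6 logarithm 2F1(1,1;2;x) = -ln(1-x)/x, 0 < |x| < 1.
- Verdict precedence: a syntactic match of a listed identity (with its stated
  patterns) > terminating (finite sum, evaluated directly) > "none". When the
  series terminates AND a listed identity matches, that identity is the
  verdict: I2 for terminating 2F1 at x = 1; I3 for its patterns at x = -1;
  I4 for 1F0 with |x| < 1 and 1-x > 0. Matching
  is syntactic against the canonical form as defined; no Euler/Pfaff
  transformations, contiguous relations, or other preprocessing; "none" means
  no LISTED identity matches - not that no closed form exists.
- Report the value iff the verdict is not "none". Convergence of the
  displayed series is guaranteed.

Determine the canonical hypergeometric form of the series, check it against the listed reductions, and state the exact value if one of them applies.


Structural cue: t_0 being 10/11, the parameter 7/5 appears in both the upper and lower lists and cancels.
Ratio: r(k) = (-7/9) * (k-5) (k+5/4) / [(k-5/7) (k+1)] - rational in k, leading ratio (-7/9); with t_0 = 10/11, classification follows.

At argument -7/9: a 2F1 with upper {-5, 5/4}, lower {-5/7}, scaled by C = 10/11. Verdict: terminating - the sum ends at index 5 because -5 is a negative integer; exact evaluation follows. Value: -29747050965355/81589026816.


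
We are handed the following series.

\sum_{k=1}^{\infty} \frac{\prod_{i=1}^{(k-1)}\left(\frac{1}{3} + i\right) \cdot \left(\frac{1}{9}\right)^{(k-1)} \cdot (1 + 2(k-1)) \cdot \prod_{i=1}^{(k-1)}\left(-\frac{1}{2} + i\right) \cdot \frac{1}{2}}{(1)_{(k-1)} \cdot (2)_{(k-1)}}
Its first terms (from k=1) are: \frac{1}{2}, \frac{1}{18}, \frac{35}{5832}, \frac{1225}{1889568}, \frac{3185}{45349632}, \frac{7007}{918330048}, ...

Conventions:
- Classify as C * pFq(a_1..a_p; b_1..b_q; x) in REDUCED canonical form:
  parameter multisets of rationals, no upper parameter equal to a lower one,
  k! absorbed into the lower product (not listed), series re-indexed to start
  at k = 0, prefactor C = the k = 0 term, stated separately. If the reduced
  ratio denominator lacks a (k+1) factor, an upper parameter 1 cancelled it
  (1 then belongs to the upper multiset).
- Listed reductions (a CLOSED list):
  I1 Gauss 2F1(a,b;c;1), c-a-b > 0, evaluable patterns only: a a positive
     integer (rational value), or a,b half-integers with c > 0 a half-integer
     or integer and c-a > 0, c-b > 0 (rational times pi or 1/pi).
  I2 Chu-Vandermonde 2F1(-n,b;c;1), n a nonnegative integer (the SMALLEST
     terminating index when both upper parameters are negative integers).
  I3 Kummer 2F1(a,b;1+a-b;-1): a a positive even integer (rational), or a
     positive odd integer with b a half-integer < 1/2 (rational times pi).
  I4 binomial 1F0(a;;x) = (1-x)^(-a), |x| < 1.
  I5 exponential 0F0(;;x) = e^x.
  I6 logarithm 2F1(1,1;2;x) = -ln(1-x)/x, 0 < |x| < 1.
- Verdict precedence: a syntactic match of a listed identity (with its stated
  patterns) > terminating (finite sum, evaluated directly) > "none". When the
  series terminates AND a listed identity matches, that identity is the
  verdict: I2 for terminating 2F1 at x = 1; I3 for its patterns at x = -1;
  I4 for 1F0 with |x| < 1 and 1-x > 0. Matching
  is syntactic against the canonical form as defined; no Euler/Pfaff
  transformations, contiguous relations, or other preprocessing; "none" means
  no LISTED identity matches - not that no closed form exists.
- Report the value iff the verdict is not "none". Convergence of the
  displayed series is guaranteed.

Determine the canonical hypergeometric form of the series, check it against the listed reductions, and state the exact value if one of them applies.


Reduced: x = \frac{1}{9}, 2F1, upper = {\frac{4}{3}, \frac{3}{2}}, lower = {2}, C = \frac{1}{2}. Verdict: none (x = \frac{1}{9}): each listed identity misses the multisets {\frac{4}{3}, \frac{3}{2}} ; {2}.

The tell: t_0 being \frac{1}{2}, the (2k+1) factor (C = 1/2, x = 1/9) shifts (1/2)_k to (3/2)_k.
Ratio: r(k) = \frac{1}{9} * (k+\frac{4}{3}) (k+\frac{3}{2}) / [(k+2) (k+1)] - poly over poly, x = \frac{1}{9} from leading terms; C = \frac{1}{2} at k = 0.


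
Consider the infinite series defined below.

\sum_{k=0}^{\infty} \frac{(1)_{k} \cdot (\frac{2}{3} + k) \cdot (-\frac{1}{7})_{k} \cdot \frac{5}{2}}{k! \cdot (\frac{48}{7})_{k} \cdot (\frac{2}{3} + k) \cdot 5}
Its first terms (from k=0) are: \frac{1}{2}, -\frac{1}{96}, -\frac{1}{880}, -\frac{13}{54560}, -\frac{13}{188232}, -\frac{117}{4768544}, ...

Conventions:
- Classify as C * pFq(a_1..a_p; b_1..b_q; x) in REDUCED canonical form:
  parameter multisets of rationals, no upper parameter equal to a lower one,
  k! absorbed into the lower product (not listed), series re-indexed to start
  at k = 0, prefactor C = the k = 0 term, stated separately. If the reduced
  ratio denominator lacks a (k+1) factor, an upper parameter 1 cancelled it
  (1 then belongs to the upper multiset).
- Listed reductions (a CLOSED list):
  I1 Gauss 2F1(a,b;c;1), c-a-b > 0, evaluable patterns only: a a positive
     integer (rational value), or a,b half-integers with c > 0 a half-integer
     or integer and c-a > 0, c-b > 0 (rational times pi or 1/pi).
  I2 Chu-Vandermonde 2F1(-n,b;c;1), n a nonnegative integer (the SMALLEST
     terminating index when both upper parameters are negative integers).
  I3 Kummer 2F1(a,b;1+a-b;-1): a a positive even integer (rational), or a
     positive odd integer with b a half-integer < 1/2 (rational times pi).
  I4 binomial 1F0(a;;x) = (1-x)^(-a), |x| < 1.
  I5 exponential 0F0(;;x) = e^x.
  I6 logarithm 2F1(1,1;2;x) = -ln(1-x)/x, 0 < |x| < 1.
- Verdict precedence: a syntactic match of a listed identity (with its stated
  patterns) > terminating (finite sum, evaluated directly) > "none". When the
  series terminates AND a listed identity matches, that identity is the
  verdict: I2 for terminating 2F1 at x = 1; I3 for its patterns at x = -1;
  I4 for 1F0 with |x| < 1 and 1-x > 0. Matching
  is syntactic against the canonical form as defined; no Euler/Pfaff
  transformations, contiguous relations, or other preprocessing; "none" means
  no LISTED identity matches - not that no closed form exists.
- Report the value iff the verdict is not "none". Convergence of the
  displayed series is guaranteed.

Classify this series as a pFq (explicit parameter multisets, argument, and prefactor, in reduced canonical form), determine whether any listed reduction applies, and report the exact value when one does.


Classification (C = \frac{1}{2}): 2F1 with upper {-\frac{1}{7}, 1}, lower {\frac{48}{7}}, argument x = 1. Verdict at x = 1: Gauss's theorem (I1) matches (x = 1: the Gamma ratio telescopes since c-a-b = 6 > 0 and a = 1 in Z>0). Sum: \frac{41}{84}.

Structural cue: t_0 = \frac{1}{2} here, and the constant factors (prefactor 1/2) combine into one prefactor.
Step ratio: r(k) = 1 * (k-\frac{1}{7}) (k+1) / [(k+\frac{48}{7}) (k+1)] ; factor over Q: parameters, x = 1, and C = \frac{1}{2}.


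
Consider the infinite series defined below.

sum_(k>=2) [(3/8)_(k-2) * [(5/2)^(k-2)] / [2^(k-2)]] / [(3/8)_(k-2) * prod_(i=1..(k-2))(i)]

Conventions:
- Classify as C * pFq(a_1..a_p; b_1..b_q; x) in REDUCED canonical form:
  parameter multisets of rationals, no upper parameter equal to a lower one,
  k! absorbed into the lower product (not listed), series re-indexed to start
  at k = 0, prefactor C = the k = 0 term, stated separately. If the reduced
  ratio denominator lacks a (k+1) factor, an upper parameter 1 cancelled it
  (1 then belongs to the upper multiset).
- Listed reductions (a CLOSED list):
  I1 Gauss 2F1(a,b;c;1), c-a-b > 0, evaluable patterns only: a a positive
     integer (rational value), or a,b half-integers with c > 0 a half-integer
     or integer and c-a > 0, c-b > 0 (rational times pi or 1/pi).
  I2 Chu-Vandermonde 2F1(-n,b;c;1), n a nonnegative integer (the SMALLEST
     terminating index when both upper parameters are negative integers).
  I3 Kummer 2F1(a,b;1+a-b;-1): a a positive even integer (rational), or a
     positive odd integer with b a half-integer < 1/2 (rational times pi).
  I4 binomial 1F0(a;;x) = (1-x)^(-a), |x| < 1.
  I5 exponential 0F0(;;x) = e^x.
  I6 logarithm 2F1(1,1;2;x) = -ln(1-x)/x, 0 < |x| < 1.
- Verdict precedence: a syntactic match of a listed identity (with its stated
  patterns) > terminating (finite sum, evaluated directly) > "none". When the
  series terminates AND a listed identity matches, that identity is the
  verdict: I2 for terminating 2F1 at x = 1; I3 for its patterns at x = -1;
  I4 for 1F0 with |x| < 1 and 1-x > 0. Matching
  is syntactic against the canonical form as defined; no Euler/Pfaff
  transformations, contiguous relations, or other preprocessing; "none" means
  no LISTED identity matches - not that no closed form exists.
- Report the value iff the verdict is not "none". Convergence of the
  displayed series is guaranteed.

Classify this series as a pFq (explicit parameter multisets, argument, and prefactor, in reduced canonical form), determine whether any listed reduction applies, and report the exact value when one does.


This is 1 * 0F0(-; -; 5/4) in reduced canonical form. Verdict (x = 5/4): the exponential series (I5) applies (the 0F0 exponential series at x = 5/4). Value: e^(5/4).

Key step: with t_0 = 1, the product of the first k integers (C = 1, x = 5/4) is k!.
Adjacent-term ratio: r(k) = (5/4) * 1 / [(k+1)] - rational in k. x = (5/4); t_0 = 1; negate the roots.


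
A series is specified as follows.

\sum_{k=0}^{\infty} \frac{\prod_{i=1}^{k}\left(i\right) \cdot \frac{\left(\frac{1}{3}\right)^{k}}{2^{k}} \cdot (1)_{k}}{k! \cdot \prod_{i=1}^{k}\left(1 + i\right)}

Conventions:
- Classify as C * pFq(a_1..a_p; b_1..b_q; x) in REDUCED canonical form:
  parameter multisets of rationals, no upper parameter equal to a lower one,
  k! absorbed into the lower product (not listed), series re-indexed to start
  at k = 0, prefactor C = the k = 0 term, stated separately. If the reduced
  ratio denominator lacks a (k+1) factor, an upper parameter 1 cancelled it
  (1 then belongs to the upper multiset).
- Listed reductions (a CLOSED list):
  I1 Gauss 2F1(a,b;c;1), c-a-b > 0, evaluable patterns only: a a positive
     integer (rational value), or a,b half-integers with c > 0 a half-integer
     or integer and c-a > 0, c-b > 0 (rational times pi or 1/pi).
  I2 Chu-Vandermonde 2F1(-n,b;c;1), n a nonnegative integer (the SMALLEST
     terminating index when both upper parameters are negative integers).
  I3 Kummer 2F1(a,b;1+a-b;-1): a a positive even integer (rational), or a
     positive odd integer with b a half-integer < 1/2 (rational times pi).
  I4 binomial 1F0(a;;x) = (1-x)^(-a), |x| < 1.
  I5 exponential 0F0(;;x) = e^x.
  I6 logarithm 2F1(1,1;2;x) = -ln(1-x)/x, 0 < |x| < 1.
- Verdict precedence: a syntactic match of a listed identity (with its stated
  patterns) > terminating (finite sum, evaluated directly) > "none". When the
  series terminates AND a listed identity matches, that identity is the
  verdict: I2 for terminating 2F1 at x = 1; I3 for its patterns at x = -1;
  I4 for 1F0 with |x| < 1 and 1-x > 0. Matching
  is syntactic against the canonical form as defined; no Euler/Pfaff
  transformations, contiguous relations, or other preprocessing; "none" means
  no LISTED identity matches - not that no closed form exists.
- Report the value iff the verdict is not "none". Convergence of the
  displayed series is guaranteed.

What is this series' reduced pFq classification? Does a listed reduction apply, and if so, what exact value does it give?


The series (x = \frac{1}{6}) is 2F1: upper {1, 1}, lower {2}, prefactor 1. Verdict: logarithm (I6) matches (the logarithm: parameters (1,1;2), x = \frac{1}{6}). Value: \left(-6\right) \cdot \ln\left(\frac{5}{6}\right).

Structural cue: t_0 being 1, the two k-th powers (C = 1, x = 1/6) combine into one argument.
Step ratio: r(k) = \frac{1}{6} * (k+1) (k+1) / [(k+2) (k+1)] - rational; roots negated = parameters, x = \frac{1}{6}, C = 1.


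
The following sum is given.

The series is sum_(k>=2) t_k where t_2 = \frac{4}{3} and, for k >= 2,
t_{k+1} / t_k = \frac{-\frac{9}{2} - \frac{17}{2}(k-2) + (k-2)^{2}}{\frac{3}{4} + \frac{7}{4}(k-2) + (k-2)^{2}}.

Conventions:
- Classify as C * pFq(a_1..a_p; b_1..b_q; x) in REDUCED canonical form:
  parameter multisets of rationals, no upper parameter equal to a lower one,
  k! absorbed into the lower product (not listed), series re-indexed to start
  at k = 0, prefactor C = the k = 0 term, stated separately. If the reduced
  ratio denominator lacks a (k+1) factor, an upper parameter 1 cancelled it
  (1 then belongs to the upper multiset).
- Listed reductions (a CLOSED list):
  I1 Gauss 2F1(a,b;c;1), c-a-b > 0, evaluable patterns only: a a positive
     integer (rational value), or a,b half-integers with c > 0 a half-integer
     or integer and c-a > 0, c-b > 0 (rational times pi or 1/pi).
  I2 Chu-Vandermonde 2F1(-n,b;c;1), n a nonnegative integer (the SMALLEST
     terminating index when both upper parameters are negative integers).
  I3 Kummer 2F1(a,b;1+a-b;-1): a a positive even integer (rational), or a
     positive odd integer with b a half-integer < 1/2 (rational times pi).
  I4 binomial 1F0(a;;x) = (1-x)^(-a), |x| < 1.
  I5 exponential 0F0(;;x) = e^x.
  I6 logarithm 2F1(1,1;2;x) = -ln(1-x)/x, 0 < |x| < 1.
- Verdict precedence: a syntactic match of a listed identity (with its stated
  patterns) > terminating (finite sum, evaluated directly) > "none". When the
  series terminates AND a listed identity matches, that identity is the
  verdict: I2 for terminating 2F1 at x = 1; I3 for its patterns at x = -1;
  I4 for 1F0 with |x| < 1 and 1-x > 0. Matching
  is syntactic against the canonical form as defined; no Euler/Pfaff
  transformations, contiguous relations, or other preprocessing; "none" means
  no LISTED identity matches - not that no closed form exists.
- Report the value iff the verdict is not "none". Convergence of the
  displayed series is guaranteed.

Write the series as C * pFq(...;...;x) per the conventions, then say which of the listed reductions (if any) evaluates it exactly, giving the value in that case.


Classification (C = \frac{4}{3}): 2F1 with upper {-9, \frac{1}{2}}, lower {\frac{3}{4}}, argument x = 1. Verdict: this is Chu-Vandermonde (I2) (terminating 2F1 at x = 1 with n = 9, b = 1/2, c = \frac{3}{4}). Hence: \frac{128180}{853461}.

The tell: from the first term \frac{4}{3}: the expanded ratio factors over Q; prefactor 4/3, roots give parameters.
Ratio: r(k) = 1 * (k-9) (k+\frac{1}{2}) / [(k+\frac{3}{4}) (k+1)] ; factor over Q: parameters, x = 1, and C = \frac{4}{3}.


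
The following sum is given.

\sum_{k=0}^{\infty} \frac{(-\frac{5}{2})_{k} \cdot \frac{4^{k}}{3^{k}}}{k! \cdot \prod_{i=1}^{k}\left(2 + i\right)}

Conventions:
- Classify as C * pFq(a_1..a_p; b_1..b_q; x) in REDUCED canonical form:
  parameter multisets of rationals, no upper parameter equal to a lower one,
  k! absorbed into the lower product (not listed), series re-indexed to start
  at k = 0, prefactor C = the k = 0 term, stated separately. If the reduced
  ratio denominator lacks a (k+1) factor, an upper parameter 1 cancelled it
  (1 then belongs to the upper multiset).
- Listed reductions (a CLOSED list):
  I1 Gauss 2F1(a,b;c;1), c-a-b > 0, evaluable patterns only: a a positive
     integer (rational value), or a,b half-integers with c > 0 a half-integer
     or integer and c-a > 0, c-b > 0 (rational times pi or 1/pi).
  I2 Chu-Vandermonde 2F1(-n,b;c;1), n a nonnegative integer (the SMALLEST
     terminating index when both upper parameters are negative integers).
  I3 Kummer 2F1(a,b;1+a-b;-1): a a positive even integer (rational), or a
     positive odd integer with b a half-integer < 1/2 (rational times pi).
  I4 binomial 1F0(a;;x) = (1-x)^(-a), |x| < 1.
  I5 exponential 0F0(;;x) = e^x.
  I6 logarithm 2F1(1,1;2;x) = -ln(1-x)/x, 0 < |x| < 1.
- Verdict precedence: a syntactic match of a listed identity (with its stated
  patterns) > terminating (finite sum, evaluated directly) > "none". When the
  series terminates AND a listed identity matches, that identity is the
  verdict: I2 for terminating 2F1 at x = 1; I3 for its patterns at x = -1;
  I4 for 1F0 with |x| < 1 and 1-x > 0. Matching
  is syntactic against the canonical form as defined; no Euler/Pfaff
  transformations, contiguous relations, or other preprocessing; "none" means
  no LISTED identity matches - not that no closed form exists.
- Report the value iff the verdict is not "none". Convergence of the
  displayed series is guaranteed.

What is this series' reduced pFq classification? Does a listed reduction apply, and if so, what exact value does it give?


Structural cue: t_0 = 1 here, and the lower running product (C = 1) is a rising factorial.
Ratio: r(k) = \frac{4}{3} * (k-\frac{5}{2}) / [(k+3) (k+1)] - rational in k. x = \frac{4}{3}; t_0 = 1; negate the roots.

x = \frac{4}{3} here; the reduced form reads 1F1, upper {-\frac{5}{2}}, lower {3}, C = 1. Verdict: none. A 1F1 with upper {-\frac{5}{2}} fits none of I1-I6 at x = \frac{4}{3}; the sum runs forever.


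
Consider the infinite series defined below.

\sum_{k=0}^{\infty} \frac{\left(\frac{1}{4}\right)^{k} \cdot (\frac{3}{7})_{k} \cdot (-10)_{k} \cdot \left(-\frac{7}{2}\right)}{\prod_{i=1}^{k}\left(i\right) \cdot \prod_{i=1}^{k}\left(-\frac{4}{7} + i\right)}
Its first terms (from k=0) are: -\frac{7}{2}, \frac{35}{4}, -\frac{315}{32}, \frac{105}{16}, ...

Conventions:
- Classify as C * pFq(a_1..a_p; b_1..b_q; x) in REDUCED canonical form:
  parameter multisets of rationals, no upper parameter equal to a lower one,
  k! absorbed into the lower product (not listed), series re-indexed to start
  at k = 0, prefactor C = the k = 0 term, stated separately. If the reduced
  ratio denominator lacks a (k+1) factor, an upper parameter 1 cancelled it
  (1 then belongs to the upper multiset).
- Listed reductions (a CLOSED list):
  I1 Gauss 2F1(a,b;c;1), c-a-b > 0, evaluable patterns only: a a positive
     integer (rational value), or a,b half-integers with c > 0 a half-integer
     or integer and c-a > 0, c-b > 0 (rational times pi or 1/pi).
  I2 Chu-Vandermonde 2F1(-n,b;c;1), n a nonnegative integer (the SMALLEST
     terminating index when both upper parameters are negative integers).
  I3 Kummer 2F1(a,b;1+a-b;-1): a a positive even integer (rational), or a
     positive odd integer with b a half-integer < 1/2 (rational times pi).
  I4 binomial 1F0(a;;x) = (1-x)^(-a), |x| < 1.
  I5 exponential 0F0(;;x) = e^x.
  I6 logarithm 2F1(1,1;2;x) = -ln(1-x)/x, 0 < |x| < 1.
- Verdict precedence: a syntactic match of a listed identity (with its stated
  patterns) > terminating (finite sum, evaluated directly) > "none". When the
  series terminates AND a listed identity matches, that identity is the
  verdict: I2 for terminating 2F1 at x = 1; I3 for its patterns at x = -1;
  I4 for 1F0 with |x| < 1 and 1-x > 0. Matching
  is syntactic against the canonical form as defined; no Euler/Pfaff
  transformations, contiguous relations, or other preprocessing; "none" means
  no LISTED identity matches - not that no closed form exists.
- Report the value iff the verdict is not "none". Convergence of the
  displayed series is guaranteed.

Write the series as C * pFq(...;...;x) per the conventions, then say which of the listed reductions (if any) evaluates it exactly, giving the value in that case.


Reduced: x = \frac{1}{4}, 1F0, upper = {-10}, lower = {-}, C = -\frac{7}{2}. Verdict: this is the binomial series (I4) (the 1F0 binomial series: exponent 10, x = \frac{1}{4}). Hence: -\frac{413343}{2097152}.

The tell: t_0 = -\frac{7}{2} here, and the lower running product (C = -7/2) is a rising factorial.
Term ratio: r(k) = \frac{1}{4} * (k-10) / [(k+1)] - rational in k, leading ratio \frac{1}{4}; with t_0 = -\frac{7}{2}, classification follows.


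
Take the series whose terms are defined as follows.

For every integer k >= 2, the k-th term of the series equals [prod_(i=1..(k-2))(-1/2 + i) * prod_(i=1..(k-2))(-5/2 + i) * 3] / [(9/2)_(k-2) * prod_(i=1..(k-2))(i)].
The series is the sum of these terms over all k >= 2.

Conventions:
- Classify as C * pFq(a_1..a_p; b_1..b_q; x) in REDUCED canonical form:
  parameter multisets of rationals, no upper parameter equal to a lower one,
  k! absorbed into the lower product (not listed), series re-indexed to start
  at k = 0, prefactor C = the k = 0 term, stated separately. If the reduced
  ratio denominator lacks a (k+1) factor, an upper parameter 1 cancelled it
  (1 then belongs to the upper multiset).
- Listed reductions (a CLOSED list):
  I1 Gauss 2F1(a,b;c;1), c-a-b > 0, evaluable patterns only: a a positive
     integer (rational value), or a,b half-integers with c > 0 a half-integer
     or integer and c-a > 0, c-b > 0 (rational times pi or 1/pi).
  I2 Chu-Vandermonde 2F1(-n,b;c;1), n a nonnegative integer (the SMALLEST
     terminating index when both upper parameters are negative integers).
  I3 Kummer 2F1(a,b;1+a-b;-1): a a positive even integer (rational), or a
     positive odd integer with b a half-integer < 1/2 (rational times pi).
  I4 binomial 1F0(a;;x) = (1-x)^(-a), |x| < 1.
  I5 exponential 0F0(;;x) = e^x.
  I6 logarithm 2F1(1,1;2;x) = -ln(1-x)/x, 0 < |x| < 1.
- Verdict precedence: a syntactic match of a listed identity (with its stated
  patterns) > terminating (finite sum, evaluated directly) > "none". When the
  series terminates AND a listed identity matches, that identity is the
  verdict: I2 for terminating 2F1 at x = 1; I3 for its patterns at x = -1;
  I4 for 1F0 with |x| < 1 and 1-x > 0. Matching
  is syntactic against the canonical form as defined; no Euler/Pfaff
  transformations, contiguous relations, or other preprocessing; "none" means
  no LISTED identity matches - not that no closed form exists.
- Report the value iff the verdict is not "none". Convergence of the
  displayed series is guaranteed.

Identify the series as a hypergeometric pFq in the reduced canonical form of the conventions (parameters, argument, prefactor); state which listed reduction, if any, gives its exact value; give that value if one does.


With C = 3: the canonical form is 2F1(-3/2, 1/2; 9/2; 1). Verdict: Gauss's theorem I1 (half-integer case) matches (x = 1; upper {-3/2, 1/2} half-integers, c = 9/2 in the evaluable pattern). Its exact value is (6615/8192) * pi.

Key observation: t_0 being 3, the product of the first k integers (prefactor 3) is k!.
Step ratio: r(k) = 1 * (k-3/2) (k+1/2) / [(k+9/2) (k+1)] - rational in k, leading ratio 1; with t_0 = 3, classification follows.


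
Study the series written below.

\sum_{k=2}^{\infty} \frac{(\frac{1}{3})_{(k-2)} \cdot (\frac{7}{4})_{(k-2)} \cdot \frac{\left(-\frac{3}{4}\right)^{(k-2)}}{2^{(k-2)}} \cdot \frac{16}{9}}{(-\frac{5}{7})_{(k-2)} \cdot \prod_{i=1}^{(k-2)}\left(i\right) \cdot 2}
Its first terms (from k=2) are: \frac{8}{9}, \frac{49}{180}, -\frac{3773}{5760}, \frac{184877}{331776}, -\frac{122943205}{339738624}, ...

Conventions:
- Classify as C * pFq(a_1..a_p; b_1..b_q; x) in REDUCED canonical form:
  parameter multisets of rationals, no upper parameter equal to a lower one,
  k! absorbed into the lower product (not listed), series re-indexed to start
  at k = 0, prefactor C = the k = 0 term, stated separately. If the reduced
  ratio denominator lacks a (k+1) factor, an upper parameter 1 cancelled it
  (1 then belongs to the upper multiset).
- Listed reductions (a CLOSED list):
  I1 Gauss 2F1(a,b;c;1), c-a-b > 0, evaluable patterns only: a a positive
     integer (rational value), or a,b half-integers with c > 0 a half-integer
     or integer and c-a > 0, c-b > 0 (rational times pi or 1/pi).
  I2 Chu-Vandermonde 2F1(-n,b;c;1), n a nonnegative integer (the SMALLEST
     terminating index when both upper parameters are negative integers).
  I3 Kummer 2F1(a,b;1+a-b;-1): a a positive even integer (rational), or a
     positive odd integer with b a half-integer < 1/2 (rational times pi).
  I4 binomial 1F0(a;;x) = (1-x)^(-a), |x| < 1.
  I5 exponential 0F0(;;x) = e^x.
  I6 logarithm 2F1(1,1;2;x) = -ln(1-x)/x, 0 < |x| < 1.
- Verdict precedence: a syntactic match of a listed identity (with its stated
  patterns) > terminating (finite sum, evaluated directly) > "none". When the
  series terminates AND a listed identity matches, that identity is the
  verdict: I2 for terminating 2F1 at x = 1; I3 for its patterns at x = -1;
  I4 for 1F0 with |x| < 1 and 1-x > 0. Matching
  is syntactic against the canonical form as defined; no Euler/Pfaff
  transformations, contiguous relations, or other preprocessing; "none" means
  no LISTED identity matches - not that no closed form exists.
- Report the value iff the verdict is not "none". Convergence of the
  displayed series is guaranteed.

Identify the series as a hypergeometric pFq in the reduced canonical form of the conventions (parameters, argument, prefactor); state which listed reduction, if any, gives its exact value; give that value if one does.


The series (x = -\frac{3}{8}) is 2F1: upper {\frac{1}{3}, \frac{7}{4}}, lower {-\frac{5}{7}}, prefactor \frac{8}{9}. Verdict: none (x = -\frac{3}{8}): each listed identity misses the multisets {\frac{1}{3}, \frac{7}{4}} ; {-\frac{5}{7}}.

Key step: from the first term \frac{8}{9}: the product of the first k integers (C = 8/9) is k!.
Step ratio: r(k) = -\frac{3}{8} * (k+\frac{1}{3}) (k+\frac{7}{4}) / [(k-\frac{5}{7}) (k+1)] - rational in k, leading ratio -\frac{3}{8}; with t_0 = \frac{8}{9}, classification follows.


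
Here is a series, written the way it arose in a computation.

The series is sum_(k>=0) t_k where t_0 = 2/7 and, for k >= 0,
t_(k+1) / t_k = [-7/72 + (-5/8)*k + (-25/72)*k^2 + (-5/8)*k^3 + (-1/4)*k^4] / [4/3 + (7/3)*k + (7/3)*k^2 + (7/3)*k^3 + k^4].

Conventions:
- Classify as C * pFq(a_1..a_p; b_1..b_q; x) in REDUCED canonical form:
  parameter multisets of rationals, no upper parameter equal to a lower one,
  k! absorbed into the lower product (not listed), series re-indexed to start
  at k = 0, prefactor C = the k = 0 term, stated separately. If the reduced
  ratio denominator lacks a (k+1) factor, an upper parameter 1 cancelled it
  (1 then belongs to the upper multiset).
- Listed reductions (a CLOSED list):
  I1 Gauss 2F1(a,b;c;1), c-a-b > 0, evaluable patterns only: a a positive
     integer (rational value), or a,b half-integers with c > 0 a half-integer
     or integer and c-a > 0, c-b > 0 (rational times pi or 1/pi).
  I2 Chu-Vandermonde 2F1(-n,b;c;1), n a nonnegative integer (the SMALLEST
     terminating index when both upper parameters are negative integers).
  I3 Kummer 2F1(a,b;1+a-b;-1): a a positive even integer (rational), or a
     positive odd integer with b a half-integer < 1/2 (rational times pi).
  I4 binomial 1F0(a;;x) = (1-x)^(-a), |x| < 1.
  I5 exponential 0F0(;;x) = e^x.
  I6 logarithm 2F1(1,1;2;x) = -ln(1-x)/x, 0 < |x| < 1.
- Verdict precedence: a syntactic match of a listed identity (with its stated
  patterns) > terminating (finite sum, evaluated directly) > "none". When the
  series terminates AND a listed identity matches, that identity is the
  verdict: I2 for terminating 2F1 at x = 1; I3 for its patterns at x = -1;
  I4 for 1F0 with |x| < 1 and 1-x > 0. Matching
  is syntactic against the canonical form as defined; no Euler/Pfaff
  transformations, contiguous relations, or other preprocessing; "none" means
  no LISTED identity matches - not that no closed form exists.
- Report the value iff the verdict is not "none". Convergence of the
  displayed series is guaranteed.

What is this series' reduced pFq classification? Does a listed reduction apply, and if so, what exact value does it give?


x = -1/4 here; the reduced form reads 2F1, upper {1/6, 7/3}, lower {4/3}, C = 2/7. Verdict: none (x = -1/4): each listed identity misses the multisets {1/6, 7/3} ; {4/3}.

Key step: t_0 = 2/7 here, and factor the ratio over Q (C = 2/7): negated roots = parameters.
Consecutive-term ratio: r(k) = (-1/4) * (k+1/6) (k+7/3) / [(k+4/3) (k+1)] - rational in k. x = (-1/4); t_0 = 2/7; negate the roots.


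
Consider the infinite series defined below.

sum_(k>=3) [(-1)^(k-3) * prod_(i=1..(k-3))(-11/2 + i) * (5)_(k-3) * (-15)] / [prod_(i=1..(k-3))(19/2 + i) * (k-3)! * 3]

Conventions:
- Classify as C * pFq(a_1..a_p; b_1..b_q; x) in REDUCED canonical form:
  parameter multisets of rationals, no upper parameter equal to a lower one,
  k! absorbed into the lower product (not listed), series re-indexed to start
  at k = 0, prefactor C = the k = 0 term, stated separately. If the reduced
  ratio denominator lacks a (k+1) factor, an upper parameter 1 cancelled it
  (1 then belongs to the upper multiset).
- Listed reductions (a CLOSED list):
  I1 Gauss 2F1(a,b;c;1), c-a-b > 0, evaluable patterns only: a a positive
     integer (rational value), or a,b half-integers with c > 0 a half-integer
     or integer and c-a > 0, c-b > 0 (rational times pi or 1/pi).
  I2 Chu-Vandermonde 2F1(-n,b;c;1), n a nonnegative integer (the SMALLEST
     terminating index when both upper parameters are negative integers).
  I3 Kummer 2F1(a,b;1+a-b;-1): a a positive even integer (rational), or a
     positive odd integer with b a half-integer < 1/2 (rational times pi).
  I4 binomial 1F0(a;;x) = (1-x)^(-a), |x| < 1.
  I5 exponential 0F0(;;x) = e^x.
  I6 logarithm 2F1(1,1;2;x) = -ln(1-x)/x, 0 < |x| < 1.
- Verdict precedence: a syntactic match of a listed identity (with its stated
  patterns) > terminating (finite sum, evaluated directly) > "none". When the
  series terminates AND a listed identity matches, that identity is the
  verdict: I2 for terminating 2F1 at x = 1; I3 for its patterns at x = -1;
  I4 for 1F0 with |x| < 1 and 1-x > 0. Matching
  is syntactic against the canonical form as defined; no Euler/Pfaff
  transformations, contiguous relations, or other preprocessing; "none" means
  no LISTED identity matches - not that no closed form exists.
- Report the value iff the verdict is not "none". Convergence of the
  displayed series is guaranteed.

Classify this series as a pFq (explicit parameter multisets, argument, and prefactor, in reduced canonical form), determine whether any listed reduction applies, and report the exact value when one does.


At argument -1: a 2F1 with upper {-9/2, 5}, lower {21/2}, scaled by C = -5. Verdict at x = -1: the Kummer evaluation I3 matches (x = -1; c = 21/2 equals 1+a-b for upper {-9/2, 5}: listed pattern). Sum: (-10392525/1048576) * pi.

First insight: x = (-1) and the running product (prefactor -5) telescopes to a rising factorial.
Term ratio: r(k) = (-1) * (k-9/2) (k+5) / [(k+21/2) (k+1)] - rational; roots negated = parameters, x = (-1), C = -5.


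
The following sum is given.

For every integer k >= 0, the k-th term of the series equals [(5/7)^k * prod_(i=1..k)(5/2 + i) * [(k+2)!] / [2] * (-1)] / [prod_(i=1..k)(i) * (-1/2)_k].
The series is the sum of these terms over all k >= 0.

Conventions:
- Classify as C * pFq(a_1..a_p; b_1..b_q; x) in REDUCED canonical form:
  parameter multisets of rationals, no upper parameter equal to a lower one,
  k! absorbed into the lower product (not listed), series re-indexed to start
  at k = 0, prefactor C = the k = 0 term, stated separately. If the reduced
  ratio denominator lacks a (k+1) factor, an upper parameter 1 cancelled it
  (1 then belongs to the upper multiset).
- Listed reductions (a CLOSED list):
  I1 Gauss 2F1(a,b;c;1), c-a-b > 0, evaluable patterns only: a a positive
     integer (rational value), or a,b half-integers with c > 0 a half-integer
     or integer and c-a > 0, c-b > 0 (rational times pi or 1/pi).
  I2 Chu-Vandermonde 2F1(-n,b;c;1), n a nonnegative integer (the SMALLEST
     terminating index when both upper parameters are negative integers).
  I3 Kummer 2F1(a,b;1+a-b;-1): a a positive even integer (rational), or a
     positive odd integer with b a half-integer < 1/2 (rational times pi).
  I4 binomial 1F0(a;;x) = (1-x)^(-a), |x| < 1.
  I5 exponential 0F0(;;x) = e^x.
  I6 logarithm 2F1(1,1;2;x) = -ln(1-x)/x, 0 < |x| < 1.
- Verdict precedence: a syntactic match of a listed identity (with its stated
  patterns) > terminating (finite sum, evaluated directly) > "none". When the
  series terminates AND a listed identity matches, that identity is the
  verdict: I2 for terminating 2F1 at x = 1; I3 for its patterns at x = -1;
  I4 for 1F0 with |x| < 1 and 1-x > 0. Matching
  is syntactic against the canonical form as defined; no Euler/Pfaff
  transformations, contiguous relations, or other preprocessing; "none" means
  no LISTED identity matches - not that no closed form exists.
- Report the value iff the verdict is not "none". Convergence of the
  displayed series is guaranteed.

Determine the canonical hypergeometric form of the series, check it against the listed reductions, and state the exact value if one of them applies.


Structural cue: x = (5/7) and the running product (prefactor -1) telescopes to a rising factorial.
Adjacent-term ratio: r(k) = (5/7) * (k+3) (k+7/2) / [(k-1/2) (k+1)] - rational in k, leading ratio (5/7); with t_0 = -1, classification follows.

The series (x = 5/7) is 2F1: upper {3, 7/2}, lower {-1/2}, prefactor -1. Verdict: no listed reduction: x = 5/7 and upper {3, 7/2} fail every I1-I6 pattern.


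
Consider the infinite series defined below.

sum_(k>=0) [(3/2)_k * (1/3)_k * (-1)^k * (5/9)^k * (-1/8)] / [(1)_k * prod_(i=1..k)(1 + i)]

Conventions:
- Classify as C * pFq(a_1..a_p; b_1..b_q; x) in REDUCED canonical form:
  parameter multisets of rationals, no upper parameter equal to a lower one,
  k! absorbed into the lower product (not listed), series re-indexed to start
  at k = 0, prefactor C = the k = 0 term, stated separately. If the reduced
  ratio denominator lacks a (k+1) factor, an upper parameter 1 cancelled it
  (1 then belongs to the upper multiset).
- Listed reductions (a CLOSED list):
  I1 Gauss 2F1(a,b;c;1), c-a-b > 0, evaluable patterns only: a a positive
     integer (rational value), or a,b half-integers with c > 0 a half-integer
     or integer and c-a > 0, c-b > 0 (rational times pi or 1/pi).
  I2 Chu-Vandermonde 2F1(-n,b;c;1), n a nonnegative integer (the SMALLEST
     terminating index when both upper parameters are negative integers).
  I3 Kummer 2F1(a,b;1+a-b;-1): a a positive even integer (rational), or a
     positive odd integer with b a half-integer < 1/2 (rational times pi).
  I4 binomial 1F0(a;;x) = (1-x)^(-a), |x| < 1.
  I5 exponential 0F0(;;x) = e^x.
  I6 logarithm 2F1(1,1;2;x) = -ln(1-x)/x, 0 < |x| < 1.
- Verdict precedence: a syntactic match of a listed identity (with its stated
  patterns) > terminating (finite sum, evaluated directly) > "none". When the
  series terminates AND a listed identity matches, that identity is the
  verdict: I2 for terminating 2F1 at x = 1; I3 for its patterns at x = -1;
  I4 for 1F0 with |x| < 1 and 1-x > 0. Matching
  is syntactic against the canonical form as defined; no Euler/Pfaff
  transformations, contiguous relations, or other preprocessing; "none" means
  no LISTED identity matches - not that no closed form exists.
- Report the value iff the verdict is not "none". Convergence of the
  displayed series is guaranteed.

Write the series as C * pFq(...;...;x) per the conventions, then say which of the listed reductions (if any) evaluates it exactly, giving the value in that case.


This is -1/8 * 2F1(1/3, 3/2; 2; -5/9) in reduced canonical form. Verdict: none. No listed pattern accepts 2F1(1/3, 3/2; 2; -5/9).

Key observation: with t_0 = -1/8, the (-1)^k factor (C = -1/8) folds into the argument's sign.
Term ratio: r(k) = (-5/9) * (k+1/3) (k+3/2) / [(k+2) (k+1)] - rational; roots negated = parameters, x = (-5/9), C = -1/8.
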